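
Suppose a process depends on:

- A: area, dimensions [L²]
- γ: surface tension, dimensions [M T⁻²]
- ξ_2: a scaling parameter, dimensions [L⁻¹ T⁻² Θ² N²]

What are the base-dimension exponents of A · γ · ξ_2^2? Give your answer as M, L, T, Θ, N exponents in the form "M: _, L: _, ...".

Collect each base-dimension exponent across the product:
  M: (0) + (1) + 2·(0) = 1
  L: (2) + (0) + 2·(-1) = 0
  T: (0) + (-2) + 2·(-2) = -6
  Θ: (0) + (0) + 2·(2) = 4
  N: (0) + (0) + 2·(2) = 4
So the dimensions are [M T⁻⁶ Θ⁴ N⁴].

M: 1, L: 0, T: -6, Θ: 4, N: 4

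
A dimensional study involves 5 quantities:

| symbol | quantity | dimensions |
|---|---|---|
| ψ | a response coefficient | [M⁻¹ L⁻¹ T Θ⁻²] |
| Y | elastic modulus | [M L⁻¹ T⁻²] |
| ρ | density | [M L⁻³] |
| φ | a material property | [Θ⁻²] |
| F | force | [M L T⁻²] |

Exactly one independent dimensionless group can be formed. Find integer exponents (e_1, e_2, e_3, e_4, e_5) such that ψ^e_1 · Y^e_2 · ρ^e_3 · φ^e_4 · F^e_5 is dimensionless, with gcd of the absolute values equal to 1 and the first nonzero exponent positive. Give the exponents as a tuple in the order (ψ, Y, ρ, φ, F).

(2, -2, 1, -2, 3)

M: e_1·(-1) + e_2·(1) + e_3·(1) + e_4·(0) + e_5·(1) = 0
L: e_1·(-1) + e_2·(-1) + e_3·(-3) + e_4·(0) + e_5·(1) = 0
T: e_1·(1) + e_2·(-2) + e_3·(0) + e_4·(0) + e_5·(-2) = 0
Θ: e_1·(-2) + e_2·(0) + e_3·(0) + e_4·(-2) + e_5·(0) = 0
Solving this homogeneous linear system for the smallest-integer solution (first nonzero entry positive) gives (2, -2, 1, -2, 3).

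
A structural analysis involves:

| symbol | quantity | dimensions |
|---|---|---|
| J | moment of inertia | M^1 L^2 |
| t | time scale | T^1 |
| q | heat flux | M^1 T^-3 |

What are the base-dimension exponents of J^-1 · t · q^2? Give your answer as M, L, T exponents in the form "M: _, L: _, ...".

M: 1, L: -2, T: -5

Collect each base-dimension exponent across the product:
  M: −(1) + (0) + 2·(1) = 1
  L: −(2) + (0) + 2·(0) = -2
  T: −(0) + (1) + 2·(-3) = -5
So the dimensions are [M L⁻² T⁻⁵].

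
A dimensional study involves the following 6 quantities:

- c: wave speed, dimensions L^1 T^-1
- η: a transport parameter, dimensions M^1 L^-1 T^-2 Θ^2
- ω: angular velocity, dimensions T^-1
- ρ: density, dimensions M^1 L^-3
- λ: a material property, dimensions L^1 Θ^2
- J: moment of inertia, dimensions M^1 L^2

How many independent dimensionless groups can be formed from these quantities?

2

There are 6 variables and 4 base dimensions (M, L, T, Θ).
The dimension matrix has rank 4.
Independent dimensionless groups: 6 − 4 = 2.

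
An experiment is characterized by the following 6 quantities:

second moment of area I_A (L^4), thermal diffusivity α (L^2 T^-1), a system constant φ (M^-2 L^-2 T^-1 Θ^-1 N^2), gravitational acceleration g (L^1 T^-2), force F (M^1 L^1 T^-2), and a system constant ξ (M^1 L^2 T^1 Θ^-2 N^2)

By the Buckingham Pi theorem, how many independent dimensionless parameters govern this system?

There are 6 variables and 5 base dimensions (M, L, T, Θ, N).
The dimension matrix has rank 5.
Independent dimensionless groups: 6 − 5 = 1.

1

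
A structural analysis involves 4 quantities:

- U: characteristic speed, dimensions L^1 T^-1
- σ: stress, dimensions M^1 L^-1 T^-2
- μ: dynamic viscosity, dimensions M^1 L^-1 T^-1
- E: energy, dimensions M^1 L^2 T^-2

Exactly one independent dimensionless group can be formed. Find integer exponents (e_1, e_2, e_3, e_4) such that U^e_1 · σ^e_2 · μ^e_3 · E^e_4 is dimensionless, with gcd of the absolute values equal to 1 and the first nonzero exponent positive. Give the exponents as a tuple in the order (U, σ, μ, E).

(3, -2, 3, -1)

M: e_1·(0) + e_2·(1) + e_3·(1) + e_4·(1) = 0
L: e_1·(1) + e_2·(-1) + e_3·(-1) + e_4·(2) = 0
T: e_1·(-1) + e_2·(-2) + e_3·(-1) + e_4·(-2) = 0
Solving this homogeneous linear system for the smallest-integer solution (first nonzero entry positive) gives (3, -2, 3, -1).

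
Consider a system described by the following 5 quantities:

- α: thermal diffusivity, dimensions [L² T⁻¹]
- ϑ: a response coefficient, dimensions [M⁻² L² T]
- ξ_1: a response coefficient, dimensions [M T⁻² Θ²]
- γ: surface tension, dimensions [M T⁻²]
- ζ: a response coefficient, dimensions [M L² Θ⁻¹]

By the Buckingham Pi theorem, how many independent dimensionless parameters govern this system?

There are 5 variables and 4 base dimensions (M, L, T, Θ).
The dimension matrix has rank 4.
Independent dimensionless groups: 5 − 4 = 1.

1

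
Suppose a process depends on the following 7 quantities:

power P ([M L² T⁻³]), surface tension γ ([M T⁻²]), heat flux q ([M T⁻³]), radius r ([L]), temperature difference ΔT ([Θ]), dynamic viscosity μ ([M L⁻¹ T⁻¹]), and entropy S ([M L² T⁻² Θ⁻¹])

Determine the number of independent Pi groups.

3

There are 7 variables and 4 base dimensions (M, L, T, Θ).
The dimension matrix has rank 4.
Independent dimensionless groups: 7 − 4 = 3.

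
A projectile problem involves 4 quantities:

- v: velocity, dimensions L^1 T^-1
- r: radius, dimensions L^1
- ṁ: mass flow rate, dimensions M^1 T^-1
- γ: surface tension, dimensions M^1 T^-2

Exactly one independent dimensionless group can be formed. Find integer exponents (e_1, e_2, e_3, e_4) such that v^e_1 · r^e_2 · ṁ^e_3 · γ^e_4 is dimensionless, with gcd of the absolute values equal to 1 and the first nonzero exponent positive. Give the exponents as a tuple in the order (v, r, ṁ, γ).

M: e_1·(0) + e_2·(0) + e_3·(1) + e_4·(1) = 0
L: e_1·(1) + e_2·(1) + e_3·(0) + e_4·(0) = 0
T: e_1·(-1) + e_2·(0) + e_3·(-1) + e_4·(-2) = 0
Solving this homogeneous linear system for the smallest-integer solution (first nonzero entry positive) gives (1, -1, 1, -1).

(1, -1, 1, -1)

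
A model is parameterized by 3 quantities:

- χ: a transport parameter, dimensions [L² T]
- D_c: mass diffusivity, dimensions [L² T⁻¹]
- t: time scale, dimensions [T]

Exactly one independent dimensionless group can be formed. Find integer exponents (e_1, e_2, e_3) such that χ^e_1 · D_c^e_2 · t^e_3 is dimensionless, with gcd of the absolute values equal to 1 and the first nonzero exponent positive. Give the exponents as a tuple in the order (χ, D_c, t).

(1, -1, -2)

L: e_1·(2) + e_2·(2) + e_3·(0) = 0
T: e_1·(1) + e_2·(-1) + e_3·(1) = 0
Solving this homogeneous linear system for the smallest-integer solution (first nonzero entry positive) gives (1, -1, -2).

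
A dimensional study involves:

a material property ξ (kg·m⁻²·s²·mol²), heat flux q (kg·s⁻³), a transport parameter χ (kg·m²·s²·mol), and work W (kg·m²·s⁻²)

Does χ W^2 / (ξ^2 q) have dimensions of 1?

no

Sum the exponent of each base dimension across the product:
  M: −2·[ξ]_M − [q]_M + [χ]_M + 2·[W]_M = −2·(1) − (1) + (1) + 2·(1) = 0
  L: −2·[ξ]_L − [q]_L + [χ]_L + 2·[W]_L = −2·(-2) − (0) + (2) + 2·(2) = 10
  T: −2·[ξ]_T − [q]_T + [χ]_T + 2·[W]_T = −2·(2) − (-3) + (2) + 2·(-2) = -3
  N: −2·[ξ]_N − [q]_N + [χ]_N + 2·[W]_N = −2·(2) − (0) + (1) + 2·(0) = -3
Net dimensions [L¹⁰ T⁻³ N⁻³] ≠ [1] — not dimensionless.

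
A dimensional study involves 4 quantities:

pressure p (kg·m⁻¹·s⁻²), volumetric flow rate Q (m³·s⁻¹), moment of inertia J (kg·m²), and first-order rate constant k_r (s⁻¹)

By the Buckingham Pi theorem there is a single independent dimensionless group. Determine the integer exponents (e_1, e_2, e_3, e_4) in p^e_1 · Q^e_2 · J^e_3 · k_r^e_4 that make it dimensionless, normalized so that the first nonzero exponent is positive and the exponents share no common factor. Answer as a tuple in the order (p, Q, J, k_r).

M: e_1·(1) + e_2·(0) + e_3·(1) + e_4·(0) = 0
L: e_1·(-1) + e_2·(3) + e_3·(2) + e_4·(0) = 0
T: e_1·(-2) + e_2·(-1) + e_3·(0) + e_4·(-1) = 0
Solving this homogeneous linear system for the smallest-integer solution (first nonzero entry positive) gives (1, 1, -1, -3).

(1, 1, -1, -3)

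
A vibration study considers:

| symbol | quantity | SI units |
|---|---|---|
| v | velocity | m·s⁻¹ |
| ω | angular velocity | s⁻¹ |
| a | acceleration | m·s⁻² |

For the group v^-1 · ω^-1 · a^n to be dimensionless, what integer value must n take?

Balance the L exponent: (1)·n from a, plus −(1) − (0) = -1 from the rest, must sum to zero.
n − 1 = 0, so n = 1.

1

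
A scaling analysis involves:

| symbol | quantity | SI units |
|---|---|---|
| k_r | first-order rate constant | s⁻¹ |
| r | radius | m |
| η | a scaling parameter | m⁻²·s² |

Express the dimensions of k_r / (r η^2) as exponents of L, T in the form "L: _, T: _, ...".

Collect each base-dimension exponent across the product:
  L: (0) − (1) − 2·(-2) = 3
  T: (-1) − (0) − 2·(2) = -5
So the dimensions are [L³ T⁻⁵].

L: 3, T: -5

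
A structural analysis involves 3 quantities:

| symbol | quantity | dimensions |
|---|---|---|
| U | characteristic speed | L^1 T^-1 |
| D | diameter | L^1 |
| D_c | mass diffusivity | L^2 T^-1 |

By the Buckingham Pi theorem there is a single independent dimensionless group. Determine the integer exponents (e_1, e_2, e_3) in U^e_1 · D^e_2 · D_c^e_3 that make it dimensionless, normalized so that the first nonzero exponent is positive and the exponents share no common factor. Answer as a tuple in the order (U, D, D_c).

(1, 1, -1)

L: e_1·(1) + e_2·(1) + e_3·(2) = 0
T: e_1·(-1) + e_2·(0) + e_3·(-1) = 0
Solving this homogeneous linear system for the smallest-integer solution (first nonzero entry positive) gives (1, 1, -1).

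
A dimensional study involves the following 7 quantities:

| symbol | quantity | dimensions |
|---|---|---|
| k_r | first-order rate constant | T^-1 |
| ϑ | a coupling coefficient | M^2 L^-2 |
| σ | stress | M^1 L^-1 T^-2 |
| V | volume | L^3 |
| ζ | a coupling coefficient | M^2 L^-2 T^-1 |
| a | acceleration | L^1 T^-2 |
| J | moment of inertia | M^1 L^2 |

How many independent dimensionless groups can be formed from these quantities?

There are 7 variables and 3 base dimensions (M, L, T).
The dimension matrix has rank 3.
Independent dimensionless groups: 7 − 3 = 4.

4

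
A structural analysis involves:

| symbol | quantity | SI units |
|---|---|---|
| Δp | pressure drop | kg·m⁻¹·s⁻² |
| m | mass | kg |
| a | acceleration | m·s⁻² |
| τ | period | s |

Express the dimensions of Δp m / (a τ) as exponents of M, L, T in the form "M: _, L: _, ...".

Collect each base-dimension exponent across the product:
  M: (1) + (1) − (0) − (0) = 2
  L: (-1) + (0) − (1) − (0) = -2
  T: (-2) + (0) − (-2) − (1) = -1
So the dimensions are [M² L⁻² T⁻¹].

M: 2, L: -2, T: -1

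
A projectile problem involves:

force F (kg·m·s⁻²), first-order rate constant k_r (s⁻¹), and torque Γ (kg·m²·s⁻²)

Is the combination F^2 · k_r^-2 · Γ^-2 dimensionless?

no

Sum the exponent of each base dimension across the product:
  M: 2·[F]_M − 2·[k_r]_M − 2·[Γ]_M = 2·(1) − 2·(0) − 2·(1) = 0
  L: 2·[F]_L − 2·[k_r]_L − 2·[Γ]_L = 2·(1) − 2·(0) − 2·(2) = -2
  T: 2·[F]_T − 2·[k_r]_T − 2·[Γ]_T = 2·(-2) − 2·(-1) − 2·(-2) = 2
Net dimensions [L⁻² T²] ≠ [1] — not dimensionless.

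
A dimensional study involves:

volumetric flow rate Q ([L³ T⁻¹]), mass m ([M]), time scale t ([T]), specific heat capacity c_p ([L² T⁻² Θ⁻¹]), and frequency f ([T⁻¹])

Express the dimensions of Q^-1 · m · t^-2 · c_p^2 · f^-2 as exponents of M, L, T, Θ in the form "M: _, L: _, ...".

Collect each base-dimension exponent across the product:
  M: −(0) + (1) − 2·(0) + 2·(0) − 2·(0) = 1
  L: −(3) + (0) − 2·(0) + 2·(2) − 2·(0) = 1
  T: −(-1) + (0) − 2·(1) + 2·(-2) − 2·(-1) = -3
  Θ: −(0) + (0) − 2·(0) + 2·(-1) − 2·(0) = -2
So the dimensions are [M L T⁻³ Θ⁻²].

M: 1, L: 1, T: -3, Θ: -2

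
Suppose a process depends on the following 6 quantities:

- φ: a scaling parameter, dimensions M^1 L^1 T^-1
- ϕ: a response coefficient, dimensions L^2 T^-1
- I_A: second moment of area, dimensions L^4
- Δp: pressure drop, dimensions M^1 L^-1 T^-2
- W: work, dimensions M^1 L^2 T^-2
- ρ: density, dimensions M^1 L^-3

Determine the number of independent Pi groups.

There are 6 variables and 3 base dimensions (M, L, T).
The dimension matrix has rank 3.
Independent dimensionless groups: 6 − 3 = 3.

3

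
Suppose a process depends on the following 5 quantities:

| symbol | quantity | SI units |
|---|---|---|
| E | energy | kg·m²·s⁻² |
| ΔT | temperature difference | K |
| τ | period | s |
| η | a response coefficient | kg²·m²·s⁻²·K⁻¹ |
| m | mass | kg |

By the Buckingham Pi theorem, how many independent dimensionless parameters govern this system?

1

There are 5 variables and 4 base dimensions (M, L, T, Θ).
The dimension matrix has rank 4.
Independent dimensionless groups: 5 − 4 = 1.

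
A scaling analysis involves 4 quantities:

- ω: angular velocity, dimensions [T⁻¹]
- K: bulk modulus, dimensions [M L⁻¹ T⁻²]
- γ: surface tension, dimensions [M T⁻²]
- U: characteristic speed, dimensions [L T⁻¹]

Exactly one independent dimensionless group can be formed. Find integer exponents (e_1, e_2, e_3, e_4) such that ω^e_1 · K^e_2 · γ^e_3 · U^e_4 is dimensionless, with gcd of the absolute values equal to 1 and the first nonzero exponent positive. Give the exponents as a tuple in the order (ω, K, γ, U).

(1, -1, 1, -1)

M: e_1·(0) + e_2·(1) + e_3·(1) + e_4·(0) = 0
L: e_1·(0) + e_2·(-1) + e_3·(0) + e_4·(1) = 0
T: e_1·(-1) + e_2·(-2) + e_3·(-2) + e_4·(-1) = 0
Solving this homogeneous linear system for the smallest-integer solution (first nonzero entry positive) gives (1, -1, 1, -1).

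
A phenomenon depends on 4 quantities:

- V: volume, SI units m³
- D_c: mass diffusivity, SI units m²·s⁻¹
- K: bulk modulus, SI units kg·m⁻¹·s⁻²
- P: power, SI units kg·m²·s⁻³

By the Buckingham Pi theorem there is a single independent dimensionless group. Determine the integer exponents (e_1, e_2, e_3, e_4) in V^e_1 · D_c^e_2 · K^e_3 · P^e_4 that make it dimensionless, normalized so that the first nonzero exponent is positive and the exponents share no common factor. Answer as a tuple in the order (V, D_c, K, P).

M: e_1·(0) + e_2·(0) + e_3·(1) + e_4·(1) = 0
L: e_1·(3) + e_2·(2) + e_3·(-1) + e_4·(2) = 0
T: e_1·(0) + e_2·(-1) + e_3·(-2) + e_4·(-3) = 0
Solving this homogeneous linear system for the smallest-integer solution (first nonzero entry positive) gives (1, 3, 3, -3).

(1, 3, 3, -3)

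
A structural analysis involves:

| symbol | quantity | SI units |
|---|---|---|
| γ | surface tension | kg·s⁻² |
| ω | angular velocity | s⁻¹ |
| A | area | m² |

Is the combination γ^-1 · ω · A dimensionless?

Sum the exponent of each base dimension across the product:
  M: −[γ]_M + [ω]_M + [A]_M = −(1) + (0) + (0) = -1
  L: −[γ]_L + [ω]_L + [A]_L = −(0) + (0) + (2) = 2
  T: −[γ]_T + [ω]_T + [A]_T = −(-2) + (-1) + (0) = 1
Net dimensions [M⁻¹ L² T] ≠ [1] — not dimensionless.

no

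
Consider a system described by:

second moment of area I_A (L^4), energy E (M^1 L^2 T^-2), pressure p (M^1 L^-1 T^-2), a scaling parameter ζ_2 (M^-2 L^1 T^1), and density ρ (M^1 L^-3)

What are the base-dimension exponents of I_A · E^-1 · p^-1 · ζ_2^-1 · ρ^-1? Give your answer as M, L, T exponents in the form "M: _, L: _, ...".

Collect each base-dimension exponent across the product:
  M: (0) − (1) − (1) − (-2) − (1) = -1
  L: (4) − (2) − (-1) − (1) − (-3) = 5
  T: (0) − (-2) − (-2) − (1) − (0) = 3
So the dimensions are [M⁻¹ L⁵ T³].

M: -1, L: 5, T: 3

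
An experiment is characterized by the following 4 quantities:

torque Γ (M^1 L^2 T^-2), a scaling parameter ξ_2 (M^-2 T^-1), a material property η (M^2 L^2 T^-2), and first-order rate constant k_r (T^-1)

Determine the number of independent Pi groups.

There are 4 variables and 3 base dimensions (M, L, T).
The dimension matrix has rank 3.
Independent dimensionless groups: 4 − 3 = 1.

1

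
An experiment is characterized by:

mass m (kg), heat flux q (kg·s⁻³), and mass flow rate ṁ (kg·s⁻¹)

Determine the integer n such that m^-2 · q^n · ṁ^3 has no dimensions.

Balance the M exponent: (1)·n from q, plus −2·(1) + 3·(1) = 1 from the rest, must sum to zero.
n + 1 = 0, so n = -1.

-1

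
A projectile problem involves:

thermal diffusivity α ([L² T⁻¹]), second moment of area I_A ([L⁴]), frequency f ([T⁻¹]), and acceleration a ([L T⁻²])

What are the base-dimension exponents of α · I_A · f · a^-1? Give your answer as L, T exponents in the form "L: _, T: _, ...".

L: 5, T: 0

Collect each base-dimension exponent across the product:
  L: (2) + (4) + (0) − (1) = 5
  T: (-1) + (0) + (-1) − (-2) = 0
So the dimensions are [L⁵].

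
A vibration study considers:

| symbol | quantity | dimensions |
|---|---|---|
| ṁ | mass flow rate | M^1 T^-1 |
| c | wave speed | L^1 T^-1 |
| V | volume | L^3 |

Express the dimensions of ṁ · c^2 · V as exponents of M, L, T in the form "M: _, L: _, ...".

M: 1, L: 5, T: -3

Collect each base-dimension exponent across the product:
  M: (1) + 2·(0) + (0) = 1
  L: (0) + 2·(1) + (3) = 5
  T: (-1) + 2·(-1) + (0) = -3
So the dimensions are [M L⁵ T⁻³].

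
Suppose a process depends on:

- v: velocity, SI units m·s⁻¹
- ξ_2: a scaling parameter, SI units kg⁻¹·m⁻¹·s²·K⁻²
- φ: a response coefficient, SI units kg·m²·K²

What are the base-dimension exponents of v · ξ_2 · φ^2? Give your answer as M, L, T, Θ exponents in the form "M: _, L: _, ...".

Collect each base-dimension exponent across the product:
  M: (0) + (-1) + 2·(1) = 1
  L: (1) + (-1) + 2·(2) = 4
  T: (-1) + (2) + 2·(0) = 1
  Θ: (0) + (-2) + 2·(2) = 2
So the dimensions are [M L⁴ T Θ²].

M: 1, L: 4, T: 1, Θ: 2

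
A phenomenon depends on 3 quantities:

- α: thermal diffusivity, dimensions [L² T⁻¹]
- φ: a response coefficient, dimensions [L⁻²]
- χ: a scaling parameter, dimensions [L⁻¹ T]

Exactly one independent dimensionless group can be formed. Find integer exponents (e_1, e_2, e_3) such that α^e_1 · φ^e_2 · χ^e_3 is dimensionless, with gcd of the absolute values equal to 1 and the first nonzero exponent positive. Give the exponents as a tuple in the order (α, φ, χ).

L: e_1·(2) + e_2·(-2) + e_3·(-1) = 0
T: e_1·(-1) + e_2·(0) + e_3·(1) = 0
Solving this homogeneous linear system for the smallest-integer solution (first nonzero entry positive) gives (2, 1, 2).

(2, 1, 2)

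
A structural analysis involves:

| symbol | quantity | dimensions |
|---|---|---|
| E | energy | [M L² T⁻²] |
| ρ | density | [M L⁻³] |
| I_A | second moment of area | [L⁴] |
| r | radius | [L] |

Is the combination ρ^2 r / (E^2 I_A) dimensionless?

no

Sum the exponent of each base dimension across the product:
  M: −2·[E]_M + 2·[ρ]_M − [I_A]_M + [r]_M = −2·(1) + 2·(1) − (0) + (0) = 0
  L: −2·[E]_L + 2·[ρ]_L − [I_A]_L + [r]_L = −2·(2) + 2·(-3) − (4) + (1) = -13
  T: −2·[E]_T + 2·[ρ]_T − [I_A]_T + [r]_T = −2·(-2) + 2·(0) − (0) + (0) = 4
Net dimensions [L⁻¹³ T⁴] ≠ [1] — not dimensionless.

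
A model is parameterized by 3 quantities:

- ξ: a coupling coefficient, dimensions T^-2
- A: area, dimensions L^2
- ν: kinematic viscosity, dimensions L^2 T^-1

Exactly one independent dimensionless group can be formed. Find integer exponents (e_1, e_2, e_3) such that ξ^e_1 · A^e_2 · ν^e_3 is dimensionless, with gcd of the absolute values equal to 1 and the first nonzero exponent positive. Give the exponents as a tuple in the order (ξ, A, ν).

(1, 2, -2)

L: e_1·(0) + e_2·(2) + e_3·(2) = 0
T: e_1·(-2) + e_2·(0) + e_3·(-1) = 0
Solving this homogeneous linear system for the smallest-integer solution (first nonzero entry positive) gives (1, 2, -2).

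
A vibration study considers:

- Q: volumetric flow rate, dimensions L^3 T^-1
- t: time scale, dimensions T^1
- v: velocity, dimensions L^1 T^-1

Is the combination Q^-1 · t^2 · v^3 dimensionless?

Sum the exponent of each base dimension across the product:
  L: −[Q]_L + 2·[t]_L + 3·[v]_L = −(3) + 2·(0) + 3·(1) = 0
  T: −[Q]_T + 2·[t]_T + 3·[v]_T = −(-1) + 2·(1) + 3·(-1) = 0
All base exponents vanish — dimensionless.

yes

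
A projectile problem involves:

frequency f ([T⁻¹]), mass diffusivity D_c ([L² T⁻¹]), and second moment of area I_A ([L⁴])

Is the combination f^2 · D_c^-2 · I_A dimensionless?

Sum the exponent of each base dimension across the product:
  L: 2·[f]_L − 2·[D_c]_L + [I_A]_L = 2·(0) − 2·(2) + (4) = 0
  T: 2·[f]_T − 2·[D_c]_T + [I_A]_T = 2·(-1) − 2·(-1) + (0) = 0
All base exponents vanish — dimensionless.

yes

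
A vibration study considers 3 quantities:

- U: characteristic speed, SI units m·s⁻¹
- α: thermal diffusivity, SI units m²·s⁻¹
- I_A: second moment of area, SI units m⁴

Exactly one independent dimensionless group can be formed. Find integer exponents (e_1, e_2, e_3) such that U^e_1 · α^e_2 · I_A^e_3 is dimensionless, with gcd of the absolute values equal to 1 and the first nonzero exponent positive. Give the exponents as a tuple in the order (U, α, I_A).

L: e_1·(1) + e_2·(2) + e_3·(4) = 0
T: e_1·(-1) + e_2·(-1) + e_3·(0) = 0
Solving this homogeneous linear system for the smallest-integer solution (first nonzero entry positive) gives (4, -4, 1).

(4, -4, 1)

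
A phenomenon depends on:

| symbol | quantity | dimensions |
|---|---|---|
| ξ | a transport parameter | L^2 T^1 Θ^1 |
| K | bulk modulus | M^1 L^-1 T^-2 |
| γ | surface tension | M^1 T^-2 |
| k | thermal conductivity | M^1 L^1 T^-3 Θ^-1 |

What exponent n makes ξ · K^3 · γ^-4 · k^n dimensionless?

Balance the M exponent: (1)·n from k, plus (0) + 3·(1) − 4·(1) = -1 from the rest, must sum to zero.
n − 1 = 0, so n = 1.

1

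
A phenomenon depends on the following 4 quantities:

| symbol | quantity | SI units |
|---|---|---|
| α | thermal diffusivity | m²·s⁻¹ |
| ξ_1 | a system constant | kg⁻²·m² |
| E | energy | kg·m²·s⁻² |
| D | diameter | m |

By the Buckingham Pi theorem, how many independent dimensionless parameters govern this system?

1

There are 4 variables and 3 base dimensions (M, L, T).
The dimension matrix has rank 3.
Independent dimensionless groups: 4 − 3 = 1.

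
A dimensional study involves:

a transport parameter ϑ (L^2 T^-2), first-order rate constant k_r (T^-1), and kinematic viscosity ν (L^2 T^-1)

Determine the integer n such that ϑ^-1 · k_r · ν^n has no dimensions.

1

Balance the L exponent: (2)·n from ν, plus −(2) + (0) = -2 from the rest, must sum to zero.
2n − 2 = 0, so n = 1.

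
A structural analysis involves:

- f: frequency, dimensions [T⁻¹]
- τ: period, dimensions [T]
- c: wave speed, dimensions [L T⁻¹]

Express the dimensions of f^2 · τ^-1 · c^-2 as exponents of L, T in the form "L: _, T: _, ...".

L: -2, T: -1

Collect each base-dimension exponent across the product:
  L: 2·(0) − (0) − 2·(1) = -2
  T: 2·(-1) − (1) − 2·(-1) = -1
So the dimensions are [L⁻² T⁻¹].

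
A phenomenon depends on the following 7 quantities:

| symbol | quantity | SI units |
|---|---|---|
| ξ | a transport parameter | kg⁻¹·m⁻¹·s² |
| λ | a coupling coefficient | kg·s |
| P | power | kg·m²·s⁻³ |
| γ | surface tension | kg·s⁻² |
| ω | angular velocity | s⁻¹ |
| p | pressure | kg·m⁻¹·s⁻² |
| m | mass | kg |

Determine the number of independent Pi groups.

4

There are 7 variables and 3 base dimensions (M, L, T).
The dimension matrix has rank 3.
Independent dimensionless groups: 7 − 3 = 4.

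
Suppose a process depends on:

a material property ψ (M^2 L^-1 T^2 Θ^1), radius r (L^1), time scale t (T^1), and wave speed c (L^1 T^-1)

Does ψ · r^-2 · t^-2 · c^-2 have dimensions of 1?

Sum the exponent of each base dimension across the product:
  M: [ψ]_M − 2·[r]_M − 2·[t]_M − 2·[c]_M = (2) − 2·(0) − 2·(0) − 2·(0) = 2
  L: [ψ]_L − 2·[r]_L − 2·[t]_L − 2·[c]_L = (-1) − 2·(1) − 2·(0) − 2·(1) = -5
  T: [ψ]_T − 2·[r]_T − 2·[t]_T − 2·[c]_T = (2) − 2·(0) − 2·(1) − 2·(-1) = 2
  Θ: [ψ]_Θ − 2·[r]_Θ − 2·[t]_Θ − 2·[c]_Θ = (1) − 2·(0) − 2·(0) − 2·(0) = 1
Net dimensions [M² L⁻⁵ T² Θ] ≠ [1] — not dimensionless.

no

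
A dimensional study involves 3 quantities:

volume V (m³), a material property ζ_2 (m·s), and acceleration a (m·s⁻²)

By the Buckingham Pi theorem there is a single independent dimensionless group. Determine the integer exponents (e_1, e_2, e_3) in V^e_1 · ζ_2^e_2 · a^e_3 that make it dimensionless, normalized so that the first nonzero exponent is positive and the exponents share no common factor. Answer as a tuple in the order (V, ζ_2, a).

L: e_1·(3) + e_2·(1) + e_3·(1) = 0
T: e_1·(0) + e_2·(1) + e_3·(-2) = 0
Solving this homogeneous linear system for the smallest-integer solution (first nonzero entry positive) gives (1, -2, -1).

(1, -2, -1)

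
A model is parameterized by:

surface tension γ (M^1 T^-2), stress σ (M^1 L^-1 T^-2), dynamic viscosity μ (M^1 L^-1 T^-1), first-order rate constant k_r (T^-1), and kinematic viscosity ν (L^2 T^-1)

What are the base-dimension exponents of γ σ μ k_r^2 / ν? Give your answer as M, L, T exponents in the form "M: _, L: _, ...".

Collect each base-dimension exponent across the product:
  M: (1) + (1) + (1) + 2·(0) − (0) = 3
  L: (0) + (-1) + (-1) + 2·(0) − (2) = -4
  T: (-2) + (-2) + (-1) + 2·(-1) − (-1) = -6
So the dimensions are [M³ L⁻⁴ T⁻⁶].

M: 3, L: -4, T: -6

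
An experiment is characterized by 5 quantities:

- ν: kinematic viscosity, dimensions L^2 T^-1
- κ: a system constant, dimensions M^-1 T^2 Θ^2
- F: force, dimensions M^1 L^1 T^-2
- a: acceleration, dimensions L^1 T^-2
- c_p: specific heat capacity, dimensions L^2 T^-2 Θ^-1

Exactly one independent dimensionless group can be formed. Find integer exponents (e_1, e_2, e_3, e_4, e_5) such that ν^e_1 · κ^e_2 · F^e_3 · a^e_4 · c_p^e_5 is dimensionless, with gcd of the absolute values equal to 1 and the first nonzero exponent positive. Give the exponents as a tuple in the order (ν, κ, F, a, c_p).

M: e_1·(0) + e_2·(-1) + e_3·(1) + e_4·(0) + e_5·(0) = 0
L: e_1·(2) + e_2·(0) + e_3·(1) + e_4·(1) + e_5·(2) = 0
T: e_1·(-1) + e_2·(2) + e_3·(-2) + e_4·(-2) + e_5·(-2) = 0
Θ: e_1·(0) + e_2·(2) + e_3·(0) + e_4·(0) + e_5·(-1) = 0
Solving this homogeneous linear system for the smallest-integer solution (first nonzero entry positive) gives (2, -1, -1, 1, -2).

(2, -1, -1, 1, -2)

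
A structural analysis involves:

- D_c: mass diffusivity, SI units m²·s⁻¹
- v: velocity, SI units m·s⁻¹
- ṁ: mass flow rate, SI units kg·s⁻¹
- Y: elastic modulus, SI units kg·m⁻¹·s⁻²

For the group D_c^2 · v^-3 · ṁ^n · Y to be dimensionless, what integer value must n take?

Balance the M exponent: (1)·n from ṁ, plus 2·(0) − 3·(0) + (1) = 1 from the rest, must sum to zero.
n + 1 = 0, so n = -1.

-1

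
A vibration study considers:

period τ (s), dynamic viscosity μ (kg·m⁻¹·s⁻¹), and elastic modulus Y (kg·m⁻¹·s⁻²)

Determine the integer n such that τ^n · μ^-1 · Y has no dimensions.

Balance the T exponent: (1)·n from τ, plus −(-1) + (-2) = -1 from the rest, must sum to zero.
n − 1 = 0, so n = 1.

1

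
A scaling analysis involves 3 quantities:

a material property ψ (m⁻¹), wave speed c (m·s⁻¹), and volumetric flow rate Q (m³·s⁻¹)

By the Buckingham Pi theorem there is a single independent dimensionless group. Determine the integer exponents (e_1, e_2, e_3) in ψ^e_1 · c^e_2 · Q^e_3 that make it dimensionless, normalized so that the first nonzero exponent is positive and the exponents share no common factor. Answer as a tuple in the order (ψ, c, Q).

(2, -1, 1)

L: e_1·(-1) + e_2·(1) + e_3·(3) = 0
T: e_1·(0) + e_2·(-1) + e_3·(-1) = 0
Solving this homogeneous linear system for the smallest-integer solution (first nonzero entry positive) gives (2, -1, 1).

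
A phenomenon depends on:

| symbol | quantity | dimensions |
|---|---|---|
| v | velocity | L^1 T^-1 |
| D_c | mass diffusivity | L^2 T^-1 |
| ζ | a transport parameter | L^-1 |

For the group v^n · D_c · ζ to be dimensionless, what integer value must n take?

Balance the L exponent: (1)·n from v, plus (2) + (-1) = 1 from the rest, must sum to zero.
n + 1 = 0, so n = -1.

-1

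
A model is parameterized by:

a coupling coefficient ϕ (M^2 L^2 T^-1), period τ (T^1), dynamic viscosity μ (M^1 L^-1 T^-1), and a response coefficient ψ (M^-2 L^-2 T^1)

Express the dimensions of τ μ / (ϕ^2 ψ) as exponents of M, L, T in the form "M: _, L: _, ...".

M: -1, L: -3, T: 1

Collect each base-dimension exponent across the product:
  M: −2·(2) + (0) + (1) − (-2) = -1
  L: −2·(2) + (0) + (-1) − (-2) = -3
  T: −2·(-1) + (1) + (-1) − (1) = 1
So the dimensions are [M⁻¹ L⁻³ T].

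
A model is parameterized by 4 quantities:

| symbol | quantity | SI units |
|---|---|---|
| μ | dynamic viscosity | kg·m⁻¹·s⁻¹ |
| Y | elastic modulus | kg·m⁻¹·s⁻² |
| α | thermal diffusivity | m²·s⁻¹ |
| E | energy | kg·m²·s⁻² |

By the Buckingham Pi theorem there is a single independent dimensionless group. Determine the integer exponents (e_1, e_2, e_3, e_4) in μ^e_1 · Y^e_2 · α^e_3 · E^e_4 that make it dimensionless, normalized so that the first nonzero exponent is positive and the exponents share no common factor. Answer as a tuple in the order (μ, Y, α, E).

(3, -1, 3, -2)

M: e_1·(1) + e_2·(1) + e_3·(0) + e_4·(1) = 0
L: e_1·(-1) + e_2·(-1) + e_3·(2) + e_4·(2) = 0
T: e_1·(-1) + e_2·(-2) + e_3·(-1) + e_4·(-2) = 0
Solving this homogeneous linear system for the smallest-integer solution (first nonzero entry positive) gives (3, -1, 3, -2).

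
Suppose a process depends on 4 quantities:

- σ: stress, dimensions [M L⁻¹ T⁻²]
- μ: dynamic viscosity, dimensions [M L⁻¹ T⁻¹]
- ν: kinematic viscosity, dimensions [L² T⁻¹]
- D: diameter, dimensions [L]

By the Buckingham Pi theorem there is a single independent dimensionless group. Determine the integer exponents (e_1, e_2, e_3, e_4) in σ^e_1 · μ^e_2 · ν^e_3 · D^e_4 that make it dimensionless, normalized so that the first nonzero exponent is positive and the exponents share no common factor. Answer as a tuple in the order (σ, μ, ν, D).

M: e_1·(1) + e_2·(1) + e_3·(0) + e_4·(0) = 0
L: e_1·(-1) + e_2·(-1) + e_3·(2) + e_4·(1) = 0
T: e_1·(-2) + e_2·(-1) + e_3·(-1) + e_4·(0) = 0
Solving this homogeneous linear system for the smallest-integer solution (first nonzero entry positive) gives (1, -1, -1, 2).

(1, -1, -1, 2)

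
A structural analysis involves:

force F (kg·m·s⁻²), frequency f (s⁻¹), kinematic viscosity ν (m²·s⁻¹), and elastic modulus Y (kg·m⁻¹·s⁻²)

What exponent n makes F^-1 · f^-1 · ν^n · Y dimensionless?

1

Balance the L exponent: (2)·n from ν, plus −(1) − (0) + (-1) = -2 from the rest, must sum to zero.
2n − 2 = 0, so n = 1.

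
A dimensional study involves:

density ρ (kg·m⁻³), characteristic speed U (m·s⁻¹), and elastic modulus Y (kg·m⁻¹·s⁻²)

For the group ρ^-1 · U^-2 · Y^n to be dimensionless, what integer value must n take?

Balance the M exponent: (1)·n from Y, plus −(1) − 2·(0) = -1 from the rest, must sum to zero.
n − 1 = 0, so n = 1.

1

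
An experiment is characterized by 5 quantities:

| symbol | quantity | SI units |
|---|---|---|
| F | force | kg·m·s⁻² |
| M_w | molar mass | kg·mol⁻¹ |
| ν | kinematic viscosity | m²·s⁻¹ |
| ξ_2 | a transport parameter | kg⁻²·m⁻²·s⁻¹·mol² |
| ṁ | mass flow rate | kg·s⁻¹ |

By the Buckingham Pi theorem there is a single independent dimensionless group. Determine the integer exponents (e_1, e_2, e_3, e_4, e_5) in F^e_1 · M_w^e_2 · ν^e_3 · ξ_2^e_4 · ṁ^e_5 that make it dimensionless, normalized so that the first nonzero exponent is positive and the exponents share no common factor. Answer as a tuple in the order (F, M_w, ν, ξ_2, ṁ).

(4, -2, -3, -1, -4)

M: e_1·(1) + e_2·(1) + e_3·(0) + e_4·(-2) + e_5·(1) = 0
L: e_1·(1) + e_2·(0) + e_3·(2) + e_4·(-2) + e_5·(0) = 0
T: e_1·(-2) + e_2·(0) + e_3·(-1) + e_4·(-1) + e_5·(-1) = 0
N: e_1·(0) + e_2·(-1) + e_3·(0) + e_4·(2) + e_5·(0) = 0
Solving this homogeneous linear system for the smallest-integer solution (first nonzero entry positive) gives (4, -2, -3, -1, -4).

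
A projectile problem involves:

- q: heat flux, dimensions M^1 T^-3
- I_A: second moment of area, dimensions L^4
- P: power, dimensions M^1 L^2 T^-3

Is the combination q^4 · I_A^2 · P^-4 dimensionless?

Sum the exponent of each base dimension across the product:
  M: 4·[q]_M + 2·[I_A]_M − 4·[P]_M = 4·(1) + 2·(0) − 4·(1) = 0
  L: 4·[q]_L + 2·[I_A]_L − 4·[P]_L = 4·(0) + 2·(4) − 4·(2) = 0
  T: 4·[q]_T + 2·[I_A]_T − 4·[P]_T = 4·(-3) + 2·(0) − 4·(-3) = 0
All base exponents vanish — dimensionless.

yes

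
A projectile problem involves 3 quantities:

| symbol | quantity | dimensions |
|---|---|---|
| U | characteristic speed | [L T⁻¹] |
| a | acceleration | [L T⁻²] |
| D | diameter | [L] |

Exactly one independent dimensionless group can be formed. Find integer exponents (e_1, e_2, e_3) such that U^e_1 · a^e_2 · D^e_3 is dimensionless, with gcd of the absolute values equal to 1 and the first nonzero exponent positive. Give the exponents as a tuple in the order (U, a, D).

L: e_1·(1) + e_2·(1) + e_3·(1) = 0
T: e_1·(-1) + e_2·(-2) + e_3·(0) = 0
Solving this homogeneous linear system for the smallest-integer solution (first nonzero entry positive) gives (2, -1, -1).

(2, -1, -1)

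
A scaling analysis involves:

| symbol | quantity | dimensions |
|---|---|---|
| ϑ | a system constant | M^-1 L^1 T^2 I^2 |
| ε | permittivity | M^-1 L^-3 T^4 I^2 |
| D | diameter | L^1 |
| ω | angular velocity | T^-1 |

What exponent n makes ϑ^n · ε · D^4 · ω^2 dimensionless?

-1

Balance the M exponent: (-1)·n from ϑ, plus (-1) + 4·(0) + 2·(0) = -1 from the rest, must sum to zero.
−n − 1 = 0, so n = -1.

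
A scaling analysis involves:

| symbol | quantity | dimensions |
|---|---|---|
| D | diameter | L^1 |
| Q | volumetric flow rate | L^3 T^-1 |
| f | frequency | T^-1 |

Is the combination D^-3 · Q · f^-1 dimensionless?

yes

Sum the exponent of each base dimension across the product:
  L: −3·[D]_L + [Q]_L − [f]_L = −3·(1) + (3) − (0) = 0
  T: −3·[D]_T + [Q]_T − [f]_T = −3·(0) + (-1) − (-1) = 0
All base exponents vanish — dimensionless.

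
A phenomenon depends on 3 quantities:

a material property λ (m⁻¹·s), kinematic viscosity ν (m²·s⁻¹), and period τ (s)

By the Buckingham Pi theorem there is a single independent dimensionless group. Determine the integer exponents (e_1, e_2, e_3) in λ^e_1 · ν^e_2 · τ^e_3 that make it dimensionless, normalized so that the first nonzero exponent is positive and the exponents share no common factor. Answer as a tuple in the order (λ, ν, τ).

(2, 1, -1)

L: e_1·(-1) + e_2·(2) + e_3·(0) = 0
T: e_1·(1) + e_2·(-1) + e_3·(1) = 0
Solving this homogeneous linear system for the smallest-integer solution (first nonzero entry positive) gives (2, 1, -1).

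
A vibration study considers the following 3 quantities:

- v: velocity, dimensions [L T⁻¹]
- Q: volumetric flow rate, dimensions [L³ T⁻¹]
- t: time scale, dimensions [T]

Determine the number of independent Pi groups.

1

There are 3 variables and 2 base dimensions (L, T).
The dimension matrix has rank 2.
Independent dimensionless groups: 3 − 2 = 1.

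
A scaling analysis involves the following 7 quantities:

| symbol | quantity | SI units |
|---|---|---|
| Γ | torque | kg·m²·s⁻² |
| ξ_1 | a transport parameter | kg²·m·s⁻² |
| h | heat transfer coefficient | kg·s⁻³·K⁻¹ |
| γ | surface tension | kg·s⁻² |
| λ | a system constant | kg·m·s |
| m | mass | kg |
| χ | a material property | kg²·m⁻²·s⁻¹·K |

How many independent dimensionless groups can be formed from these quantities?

3

There are 7 variables and 4 base dimensions (M, L, T, Θ).
The dimension matrix has rank 4.
Independent dimensionless groups: 7 − 4 = 3.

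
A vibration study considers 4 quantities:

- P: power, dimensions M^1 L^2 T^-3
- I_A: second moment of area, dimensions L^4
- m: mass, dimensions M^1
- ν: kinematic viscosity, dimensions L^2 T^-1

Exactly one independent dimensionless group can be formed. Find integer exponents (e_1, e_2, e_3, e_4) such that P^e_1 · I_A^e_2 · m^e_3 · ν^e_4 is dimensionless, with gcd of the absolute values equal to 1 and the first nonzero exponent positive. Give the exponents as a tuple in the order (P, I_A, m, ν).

M: e_1·(1) + e_2·(0) + e_3·(1) + e_4·(0) = 0
L: e_1·(2) + e_2·(4) + e_3·(0) + e_4·(2) = 0
T: e_1·(-3) + e_2·(0) + e_3·(0) + e_4·(-1) = 0
Solving this homogeneous linear system for the smallest-integer solution (first nonzero entry positive) gives (1, 1, -1, -3).

(1, 1, -1, -3)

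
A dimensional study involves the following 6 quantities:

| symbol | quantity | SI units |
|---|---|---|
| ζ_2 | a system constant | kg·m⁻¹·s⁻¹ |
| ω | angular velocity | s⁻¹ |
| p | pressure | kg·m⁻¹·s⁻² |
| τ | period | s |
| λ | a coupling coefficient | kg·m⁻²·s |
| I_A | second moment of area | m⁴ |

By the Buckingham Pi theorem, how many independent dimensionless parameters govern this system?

There are 6 variables and 3 base dimensions (M, L, T).
The dimension matrix has rank 3.
Independent dimensionless groups: 6 − 3 = 3.

3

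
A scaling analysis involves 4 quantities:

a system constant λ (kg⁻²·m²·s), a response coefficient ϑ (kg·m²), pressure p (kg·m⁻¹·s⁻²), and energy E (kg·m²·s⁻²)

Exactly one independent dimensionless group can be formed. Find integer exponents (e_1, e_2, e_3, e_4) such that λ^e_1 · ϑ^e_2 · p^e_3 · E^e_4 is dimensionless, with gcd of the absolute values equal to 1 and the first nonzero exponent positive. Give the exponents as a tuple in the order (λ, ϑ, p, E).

(2, 3, 4, -3)

M: e_1·(-2) + e_2·(1) + e_3·(1) + e_4·(1) = 0
L: e_1·(2) + e_2·(2) + e_3·(-1) + e_4·(2) = 0
T: e_1·(1) + e_2·(0) + e_3·(-2) + e_4·(-2) = 0
Solving this homogeneous linear system for the smallest-integer solution (first nonzero entry positive) gives (2, 3, 4, -3).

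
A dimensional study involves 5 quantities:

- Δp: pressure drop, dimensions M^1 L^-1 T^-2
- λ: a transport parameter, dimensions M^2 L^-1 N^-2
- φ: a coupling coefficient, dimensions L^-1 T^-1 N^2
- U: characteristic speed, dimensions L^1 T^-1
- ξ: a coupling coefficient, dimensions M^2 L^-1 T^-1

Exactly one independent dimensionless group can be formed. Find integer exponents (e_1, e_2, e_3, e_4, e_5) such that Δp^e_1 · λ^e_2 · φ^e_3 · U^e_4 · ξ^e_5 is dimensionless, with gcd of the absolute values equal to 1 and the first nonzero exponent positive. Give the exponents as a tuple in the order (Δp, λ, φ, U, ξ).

M: e_1·(1) + e_2·(2) + e_3·(0) + e_4·(0) + e_5·(2) = 0
L: e_1·(-1) + e_2·(-1) + e_3·(-1) + e_4·(1) + e_5·(-1) = 0
T: e_1·(-2) + e_2·(0) + e_3·(-1) + e_4·(-1) + e_5·(-1) = 0
N: e_1·(0) + e_2·(-2) + e_3·(2) + e_4·(0) + e_5·(0) = 0
Solving this homogeneous linear system for the smallest-integer solution (first nonzero entry positive) gives (2, -4, -4, -3, 3).

(2, -4, -4, -3, 3)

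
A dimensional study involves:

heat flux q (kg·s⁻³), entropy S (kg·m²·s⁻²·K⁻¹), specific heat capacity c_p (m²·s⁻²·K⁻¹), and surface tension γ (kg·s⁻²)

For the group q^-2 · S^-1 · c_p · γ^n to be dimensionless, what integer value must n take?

Balance the M exponent: (1)·n from γ, plus −2·(1) − (1) + (0) = -3 from the rest, must sum to zero.
n − 3 = 0, so n = 3.

3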